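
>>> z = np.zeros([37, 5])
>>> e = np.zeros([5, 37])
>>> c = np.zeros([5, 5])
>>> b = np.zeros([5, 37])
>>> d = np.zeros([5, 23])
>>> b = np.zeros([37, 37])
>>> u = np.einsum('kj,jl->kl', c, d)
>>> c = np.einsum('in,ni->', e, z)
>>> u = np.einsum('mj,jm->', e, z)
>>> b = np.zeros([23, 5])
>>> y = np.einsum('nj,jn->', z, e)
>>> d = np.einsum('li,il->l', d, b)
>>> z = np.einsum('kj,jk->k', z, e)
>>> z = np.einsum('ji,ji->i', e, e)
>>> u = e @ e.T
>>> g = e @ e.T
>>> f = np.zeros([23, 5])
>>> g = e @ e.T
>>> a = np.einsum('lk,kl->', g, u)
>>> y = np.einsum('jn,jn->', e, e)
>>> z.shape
(37,)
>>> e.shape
(5, 37)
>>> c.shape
()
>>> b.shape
(23, 5)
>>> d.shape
(5,)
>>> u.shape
(5, 5)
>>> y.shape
()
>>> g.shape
(5, 5)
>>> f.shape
(23, 5)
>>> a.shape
()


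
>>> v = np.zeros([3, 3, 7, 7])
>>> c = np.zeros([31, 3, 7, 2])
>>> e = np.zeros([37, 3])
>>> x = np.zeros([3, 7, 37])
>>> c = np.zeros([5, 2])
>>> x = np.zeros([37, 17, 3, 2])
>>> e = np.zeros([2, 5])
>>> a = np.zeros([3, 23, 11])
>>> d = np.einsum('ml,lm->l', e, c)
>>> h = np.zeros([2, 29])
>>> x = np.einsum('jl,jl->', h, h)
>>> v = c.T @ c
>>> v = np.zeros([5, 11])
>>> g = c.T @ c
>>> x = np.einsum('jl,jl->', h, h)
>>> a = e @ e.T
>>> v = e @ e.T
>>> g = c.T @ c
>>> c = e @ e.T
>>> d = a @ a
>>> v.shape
(2, 2)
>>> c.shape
(2, 2)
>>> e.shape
(2, 5)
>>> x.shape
()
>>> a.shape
(2, 2)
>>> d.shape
(2, 2)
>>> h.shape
(2, 29)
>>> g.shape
(2, 2)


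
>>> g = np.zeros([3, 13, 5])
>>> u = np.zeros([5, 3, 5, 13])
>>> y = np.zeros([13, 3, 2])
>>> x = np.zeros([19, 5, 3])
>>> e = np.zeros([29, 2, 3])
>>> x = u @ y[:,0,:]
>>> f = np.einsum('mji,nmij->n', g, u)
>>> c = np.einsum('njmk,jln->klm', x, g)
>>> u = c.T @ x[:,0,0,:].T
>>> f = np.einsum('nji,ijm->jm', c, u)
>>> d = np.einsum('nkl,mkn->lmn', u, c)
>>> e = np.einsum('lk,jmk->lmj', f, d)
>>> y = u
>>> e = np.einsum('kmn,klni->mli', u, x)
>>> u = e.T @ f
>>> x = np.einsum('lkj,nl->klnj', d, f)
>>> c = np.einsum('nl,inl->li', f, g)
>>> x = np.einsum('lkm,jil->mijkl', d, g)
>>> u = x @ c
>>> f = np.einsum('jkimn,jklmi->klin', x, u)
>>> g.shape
(3, 13, 5)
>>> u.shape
(5, 13, 3, 2, 3)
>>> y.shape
(5, 13, 5)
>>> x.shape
(5, 13, 3, 2, 5)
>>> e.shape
(13, 3, 2)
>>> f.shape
(13, 3, 3, 5)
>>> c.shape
(5, 3)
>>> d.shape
(5, 2, 5)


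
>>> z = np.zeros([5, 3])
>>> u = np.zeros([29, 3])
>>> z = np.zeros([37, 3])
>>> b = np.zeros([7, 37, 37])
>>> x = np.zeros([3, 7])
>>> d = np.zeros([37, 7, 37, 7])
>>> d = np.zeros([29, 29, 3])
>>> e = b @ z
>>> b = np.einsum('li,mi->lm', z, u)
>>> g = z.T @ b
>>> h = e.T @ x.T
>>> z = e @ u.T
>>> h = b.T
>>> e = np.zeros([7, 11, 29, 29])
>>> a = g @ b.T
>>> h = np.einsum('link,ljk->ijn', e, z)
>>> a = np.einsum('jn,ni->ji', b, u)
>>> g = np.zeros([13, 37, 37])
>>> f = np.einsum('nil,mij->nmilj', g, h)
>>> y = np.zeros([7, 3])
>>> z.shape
(7, 37, 29)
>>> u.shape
(29, 3)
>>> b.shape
(37, 29)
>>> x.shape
(3, 7)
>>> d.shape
(29, 29, 3)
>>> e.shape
(7, 11, 29, 29)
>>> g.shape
(13, 37, 37)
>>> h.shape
(11, 37, 29)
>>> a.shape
(37, 3)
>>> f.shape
(13, 11, 37, 37, 29)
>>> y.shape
(7, 3)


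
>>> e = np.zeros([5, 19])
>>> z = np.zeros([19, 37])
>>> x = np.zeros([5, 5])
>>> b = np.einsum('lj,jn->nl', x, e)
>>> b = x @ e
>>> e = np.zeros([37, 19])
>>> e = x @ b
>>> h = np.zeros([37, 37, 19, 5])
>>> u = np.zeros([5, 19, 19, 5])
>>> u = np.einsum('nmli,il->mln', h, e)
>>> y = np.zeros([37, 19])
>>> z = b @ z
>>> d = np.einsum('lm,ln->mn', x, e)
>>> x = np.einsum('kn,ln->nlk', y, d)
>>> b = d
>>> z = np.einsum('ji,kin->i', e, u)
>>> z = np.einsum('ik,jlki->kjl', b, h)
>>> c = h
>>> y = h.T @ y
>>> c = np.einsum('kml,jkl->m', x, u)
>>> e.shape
(5, 19)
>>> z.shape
(19, 37, 37)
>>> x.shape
(19, 5, 37)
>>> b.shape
(5, 19)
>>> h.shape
(37, 37, 19, 5)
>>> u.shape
(37, 19, 37)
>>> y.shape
(5, 19, 37, 19)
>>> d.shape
(5, 19)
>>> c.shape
(5,)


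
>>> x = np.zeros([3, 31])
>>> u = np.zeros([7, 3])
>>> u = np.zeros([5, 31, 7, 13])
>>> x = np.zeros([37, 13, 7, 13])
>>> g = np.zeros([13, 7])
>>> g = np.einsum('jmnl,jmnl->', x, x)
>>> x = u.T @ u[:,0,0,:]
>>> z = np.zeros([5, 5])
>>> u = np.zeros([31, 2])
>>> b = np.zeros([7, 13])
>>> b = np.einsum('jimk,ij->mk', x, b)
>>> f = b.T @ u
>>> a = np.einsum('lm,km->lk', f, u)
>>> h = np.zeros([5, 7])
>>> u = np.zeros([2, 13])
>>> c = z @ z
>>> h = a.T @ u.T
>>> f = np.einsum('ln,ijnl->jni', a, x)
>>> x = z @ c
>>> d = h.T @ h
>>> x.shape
(5, 5)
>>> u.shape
(2, 13)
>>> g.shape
()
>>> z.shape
(5, 5)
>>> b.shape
(31, 13)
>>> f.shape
(7, 31, 13)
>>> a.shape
(13, 31)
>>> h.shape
(31, 2)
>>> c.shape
(5, 5)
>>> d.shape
(2, 2)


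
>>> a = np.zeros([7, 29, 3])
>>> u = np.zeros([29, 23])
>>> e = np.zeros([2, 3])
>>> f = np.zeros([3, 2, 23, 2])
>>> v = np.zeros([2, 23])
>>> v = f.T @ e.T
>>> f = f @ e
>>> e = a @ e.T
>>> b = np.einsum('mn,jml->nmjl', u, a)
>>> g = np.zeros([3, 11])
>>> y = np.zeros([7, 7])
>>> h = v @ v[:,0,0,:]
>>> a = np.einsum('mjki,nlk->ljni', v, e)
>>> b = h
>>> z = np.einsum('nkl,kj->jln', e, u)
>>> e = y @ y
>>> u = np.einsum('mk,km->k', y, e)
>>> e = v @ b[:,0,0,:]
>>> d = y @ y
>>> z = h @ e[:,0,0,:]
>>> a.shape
(29, 23, 7, 2)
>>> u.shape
(7,)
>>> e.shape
(2, 23, 2, 2)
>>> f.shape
(3, 2, 23, 3)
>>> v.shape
(2, 23, 2, 2)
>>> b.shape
(2, 23, 2, 2)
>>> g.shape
(3, 11)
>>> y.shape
(7, 7)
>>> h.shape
(2, 23, 2, 2)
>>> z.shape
(2, 23, 2, 2)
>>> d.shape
(7, 7)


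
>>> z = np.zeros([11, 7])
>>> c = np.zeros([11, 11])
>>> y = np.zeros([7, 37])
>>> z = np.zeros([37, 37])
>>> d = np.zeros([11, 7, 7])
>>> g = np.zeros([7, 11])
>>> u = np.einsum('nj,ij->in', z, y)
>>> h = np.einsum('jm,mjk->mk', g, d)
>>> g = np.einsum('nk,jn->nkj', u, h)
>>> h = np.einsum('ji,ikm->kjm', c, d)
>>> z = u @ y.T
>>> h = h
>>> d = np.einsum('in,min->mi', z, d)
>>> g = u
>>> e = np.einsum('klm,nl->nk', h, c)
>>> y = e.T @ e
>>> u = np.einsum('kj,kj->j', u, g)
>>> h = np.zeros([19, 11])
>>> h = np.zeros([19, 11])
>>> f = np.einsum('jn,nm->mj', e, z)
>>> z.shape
(7, 7)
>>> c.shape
(11, 11)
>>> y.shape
(7, 7)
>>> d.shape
(11, 7)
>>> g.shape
(7, 37)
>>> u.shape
(37,)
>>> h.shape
(19, 11)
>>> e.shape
(11, 7)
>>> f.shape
(7, 11)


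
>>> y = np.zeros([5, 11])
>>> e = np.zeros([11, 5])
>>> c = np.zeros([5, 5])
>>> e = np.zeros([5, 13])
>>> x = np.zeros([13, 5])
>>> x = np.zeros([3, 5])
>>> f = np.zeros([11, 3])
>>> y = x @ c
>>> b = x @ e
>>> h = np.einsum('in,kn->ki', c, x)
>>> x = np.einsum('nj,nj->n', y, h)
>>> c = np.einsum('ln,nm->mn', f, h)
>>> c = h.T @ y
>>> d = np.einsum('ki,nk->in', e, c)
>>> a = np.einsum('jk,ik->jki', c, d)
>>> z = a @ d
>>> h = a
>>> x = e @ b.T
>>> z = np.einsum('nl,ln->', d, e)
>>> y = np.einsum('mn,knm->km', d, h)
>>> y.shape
(5, 13)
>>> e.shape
(5, 13)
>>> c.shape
(5, 5)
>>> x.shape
(5, 3)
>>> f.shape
(11, 3)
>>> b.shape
(3, 13)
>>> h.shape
(5, 5, 13)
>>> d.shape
(13, 5)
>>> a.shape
(5, 5, 13)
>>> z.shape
()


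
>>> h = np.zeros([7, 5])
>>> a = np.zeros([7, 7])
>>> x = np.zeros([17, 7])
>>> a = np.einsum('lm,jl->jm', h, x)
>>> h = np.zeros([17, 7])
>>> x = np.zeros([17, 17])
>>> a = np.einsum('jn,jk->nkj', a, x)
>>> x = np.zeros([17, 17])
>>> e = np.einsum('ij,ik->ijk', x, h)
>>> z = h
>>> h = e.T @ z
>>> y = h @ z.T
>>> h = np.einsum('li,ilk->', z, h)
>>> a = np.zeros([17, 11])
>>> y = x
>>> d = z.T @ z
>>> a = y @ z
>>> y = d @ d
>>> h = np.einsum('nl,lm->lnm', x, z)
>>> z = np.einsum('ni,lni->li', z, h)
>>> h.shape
(17, 17, 7)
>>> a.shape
(17, 7)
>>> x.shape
(17, 17)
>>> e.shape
(17, 17, 7)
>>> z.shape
(17, 7)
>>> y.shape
(7, 7)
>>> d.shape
(7, 7)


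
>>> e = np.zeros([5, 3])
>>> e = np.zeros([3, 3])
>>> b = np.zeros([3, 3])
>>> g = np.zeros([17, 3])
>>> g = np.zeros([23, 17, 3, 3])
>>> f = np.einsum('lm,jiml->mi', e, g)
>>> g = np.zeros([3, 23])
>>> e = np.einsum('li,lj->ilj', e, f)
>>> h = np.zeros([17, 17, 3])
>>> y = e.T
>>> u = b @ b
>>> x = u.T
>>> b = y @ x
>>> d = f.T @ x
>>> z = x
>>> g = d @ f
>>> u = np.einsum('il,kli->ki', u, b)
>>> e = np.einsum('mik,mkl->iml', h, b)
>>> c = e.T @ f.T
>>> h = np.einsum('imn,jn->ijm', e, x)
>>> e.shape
(17, 17, 3)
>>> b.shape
(17, 3, 3)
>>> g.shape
(17, 17)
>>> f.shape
(3, 17)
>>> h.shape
(17, 3, 17)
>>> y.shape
(17, 3, 3)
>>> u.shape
(17, 3)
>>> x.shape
(3, 3)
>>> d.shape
(17, 3)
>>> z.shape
(3, 3)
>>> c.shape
(3, 17, 3)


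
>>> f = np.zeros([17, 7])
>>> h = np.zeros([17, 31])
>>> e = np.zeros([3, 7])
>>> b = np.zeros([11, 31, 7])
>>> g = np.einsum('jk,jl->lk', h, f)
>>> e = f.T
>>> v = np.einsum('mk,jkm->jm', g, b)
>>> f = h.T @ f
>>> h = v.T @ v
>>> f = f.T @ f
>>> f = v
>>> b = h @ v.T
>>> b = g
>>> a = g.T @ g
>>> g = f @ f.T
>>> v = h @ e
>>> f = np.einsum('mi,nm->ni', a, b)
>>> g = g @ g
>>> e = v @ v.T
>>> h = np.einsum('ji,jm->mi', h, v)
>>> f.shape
(7, 31)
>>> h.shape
(17, 7)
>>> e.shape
(7, 7)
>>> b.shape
(7, 31)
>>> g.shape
(11, 11)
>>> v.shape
(7, 17)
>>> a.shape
(31, 31)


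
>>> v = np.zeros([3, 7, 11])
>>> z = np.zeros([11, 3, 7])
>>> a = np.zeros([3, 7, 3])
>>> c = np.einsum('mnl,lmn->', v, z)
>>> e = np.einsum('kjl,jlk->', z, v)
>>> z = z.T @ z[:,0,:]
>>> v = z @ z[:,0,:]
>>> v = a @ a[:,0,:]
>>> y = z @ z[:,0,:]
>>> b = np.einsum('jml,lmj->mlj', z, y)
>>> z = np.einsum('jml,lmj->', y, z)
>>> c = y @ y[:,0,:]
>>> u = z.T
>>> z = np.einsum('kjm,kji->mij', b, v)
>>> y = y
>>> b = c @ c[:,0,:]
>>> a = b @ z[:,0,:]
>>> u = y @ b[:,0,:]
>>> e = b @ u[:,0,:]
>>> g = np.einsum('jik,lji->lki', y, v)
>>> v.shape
(3, 7, 3)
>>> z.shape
(7, 3, 7)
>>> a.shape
(7, 3, 7)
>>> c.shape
(7, 3, 7)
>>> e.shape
(7, 3, 7)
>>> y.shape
(7, 3, 7)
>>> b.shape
(7, 3, 7)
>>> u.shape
(7, 3, 7)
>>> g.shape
(3, 7, 3)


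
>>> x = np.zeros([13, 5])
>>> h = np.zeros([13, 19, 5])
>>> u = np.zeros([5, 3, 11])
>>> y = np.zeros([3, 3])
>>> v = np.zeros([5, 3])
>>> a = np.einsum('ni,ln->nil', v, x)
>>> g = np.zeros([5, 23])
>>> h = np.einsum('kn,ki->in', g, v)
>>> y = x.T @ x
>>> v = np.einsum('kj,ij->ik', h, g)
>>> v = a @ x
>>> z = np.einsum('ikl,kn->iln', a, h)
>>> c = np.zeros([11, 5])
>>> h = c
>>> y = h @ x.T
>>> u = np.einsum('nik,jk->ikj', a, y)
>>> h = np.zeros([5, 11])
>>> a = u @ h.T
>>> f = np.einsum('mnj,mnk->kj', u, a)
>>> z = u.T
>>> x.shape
(13, 5)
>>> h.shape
(5, 11)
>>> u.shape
(3, 13, 11)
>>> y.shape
(11, 13)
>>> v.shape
(5, 3, 5)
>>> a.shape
(3, 13, 5)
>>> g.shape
(5, 23)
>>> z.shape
(11, 13, 3)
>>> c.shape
(11, 5)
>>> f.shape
(5, 11)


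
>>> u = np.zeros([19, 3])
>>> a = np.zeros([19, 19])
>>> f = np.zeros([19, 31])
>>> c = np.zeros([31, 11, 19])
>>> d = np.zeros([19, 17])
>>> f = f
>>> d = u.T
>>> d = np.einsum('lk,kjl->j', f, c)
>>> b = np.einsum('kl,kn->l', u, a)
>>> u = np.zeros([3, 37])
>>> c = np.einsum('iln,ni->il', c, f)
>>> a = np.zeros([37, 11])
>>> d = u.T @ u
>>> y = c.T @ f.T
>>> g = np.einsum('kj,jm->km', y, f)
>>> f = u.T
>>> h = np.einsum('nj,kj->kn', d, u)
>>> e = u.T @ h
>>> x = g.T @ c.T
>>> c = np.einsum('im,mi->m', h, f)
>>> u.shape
(3, 37)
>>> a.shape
(37, 11)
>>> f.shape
(37, 3)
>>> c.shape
(37,)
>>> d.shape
(37, 37)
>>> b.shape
(3,)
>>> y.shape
(11, 19)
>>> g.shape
(11, 31)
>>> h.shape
(3, 37)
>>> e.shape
(37, 37)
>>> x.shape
(31, 31)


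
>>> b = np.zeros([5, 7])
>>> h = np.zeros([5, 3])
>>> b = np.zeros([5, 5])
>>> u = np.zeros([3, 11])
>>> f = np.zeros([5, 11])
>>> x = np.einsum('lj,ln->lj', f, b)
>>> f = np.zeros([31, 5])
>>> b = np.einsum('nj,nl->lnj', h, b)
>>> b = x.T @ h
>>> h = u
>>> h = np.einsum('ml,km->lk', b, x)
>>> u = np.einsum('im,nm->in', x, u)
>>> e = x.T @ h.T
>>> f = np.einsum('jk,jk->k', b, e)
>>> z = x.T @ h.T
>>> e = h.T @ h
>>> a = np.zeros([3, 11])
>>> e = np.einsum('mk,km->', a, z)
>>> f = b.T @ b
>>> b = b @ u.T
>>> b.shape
(11, 5)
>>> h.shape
(3, 5)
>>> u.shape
(5, 3)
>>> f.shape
(3, 3)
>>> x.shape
(5, 11)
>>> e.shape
()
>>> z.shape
(11, 3)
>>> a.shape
(3, 11)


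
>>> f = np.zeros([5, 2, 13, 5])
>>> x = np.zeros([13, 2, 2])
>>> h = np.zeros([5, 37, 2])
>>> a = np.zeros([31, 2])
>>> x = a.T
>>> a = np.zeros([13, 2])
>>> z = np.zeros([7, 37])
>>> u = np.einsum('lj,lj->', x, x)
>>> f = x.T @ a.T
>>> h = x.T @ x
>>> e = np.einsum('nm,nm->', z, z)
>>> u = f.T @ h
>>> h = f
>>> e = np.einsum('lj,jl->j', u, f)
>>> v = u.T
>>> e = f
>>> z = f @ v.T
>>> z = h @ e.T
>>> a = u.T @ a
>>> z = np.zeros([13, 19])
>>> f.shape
(31, 13)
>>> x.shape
(2, 31)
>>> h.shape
(31, 13)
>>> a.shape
(31, 2)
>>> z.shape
(13, 19)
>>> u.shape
(13, 31)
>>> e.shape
(31, 13)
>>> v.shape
(31, 13)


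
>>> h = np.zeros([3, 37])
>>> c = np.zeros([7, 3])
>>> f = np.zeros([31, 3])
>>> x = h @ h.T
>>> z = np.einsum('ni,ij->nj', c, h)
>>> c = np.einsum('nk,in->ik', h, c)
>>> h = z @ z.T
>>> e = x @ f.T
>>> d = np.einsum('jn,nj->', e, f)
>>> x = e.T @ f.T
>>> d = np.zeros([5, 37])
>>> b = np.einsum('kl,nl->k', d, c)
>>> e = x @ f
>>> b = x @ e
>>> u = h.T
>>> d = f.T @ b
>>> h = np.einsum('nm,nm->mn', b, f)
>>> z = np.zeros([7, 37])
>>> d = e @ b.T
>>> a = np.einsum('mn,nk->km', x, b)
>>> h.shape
(3, 31)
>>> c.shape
(7, 37)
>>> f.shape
(31, 3)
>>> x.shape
(31, 31)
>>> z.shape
(7, 37)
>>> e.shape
(31, 3)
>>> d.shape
(31, 31)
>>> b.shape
(31, 3)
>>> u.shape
(7, 7)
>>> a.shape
(3, 31)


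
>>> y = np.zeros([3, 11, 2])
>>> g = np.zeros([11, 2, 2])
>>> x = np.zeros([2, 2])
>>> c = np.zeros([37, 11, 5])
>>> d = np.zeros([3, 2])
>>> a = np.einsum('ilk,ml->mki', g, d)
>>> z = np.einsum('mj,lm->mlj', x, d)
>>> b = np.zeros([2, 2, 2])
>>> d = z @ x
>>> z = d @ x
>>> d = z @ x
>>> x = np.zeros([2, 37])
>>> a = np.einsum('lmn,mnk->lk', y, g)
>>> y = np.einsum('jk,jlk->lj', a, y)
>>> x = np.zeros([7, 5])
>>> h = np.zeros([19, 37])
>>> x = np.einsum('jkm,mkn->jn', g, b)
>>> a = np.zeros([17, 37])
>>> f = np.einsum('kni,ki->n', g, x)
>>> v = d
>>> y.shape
(11, 3)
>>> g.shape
(11, 2, 2)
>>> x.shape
(11, 2)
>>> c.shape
(37, 11, 5)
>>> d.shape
(2, 3, 2)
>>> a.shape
(17, 37)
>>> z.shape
(2, 3, 2)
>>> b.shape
(2, 2, 2)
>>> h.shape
(19, 37)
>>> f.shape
(2,)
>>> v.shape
(2, 3, 2)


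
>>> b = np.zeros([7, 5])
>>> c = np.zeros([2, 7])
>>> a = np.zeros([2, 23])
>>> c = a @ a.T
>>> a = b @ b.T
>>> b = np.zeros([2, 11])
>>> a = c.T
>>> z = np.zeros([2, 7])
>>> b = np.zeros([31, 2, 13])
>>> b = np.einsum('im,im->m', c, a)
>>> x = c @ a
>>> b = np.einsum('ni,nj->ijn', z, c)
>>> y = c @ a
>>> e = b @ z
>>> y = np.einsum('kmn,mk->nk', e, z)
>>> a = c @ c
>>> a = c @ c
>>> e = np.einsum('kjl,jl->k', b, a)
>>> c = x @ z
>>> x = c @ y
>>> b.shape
(7, 2, 2)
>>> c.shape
(2, 7)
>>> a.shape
(2, 2)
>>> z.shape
(2, 7)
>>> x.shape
(2, 7)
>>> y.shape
(7, 7)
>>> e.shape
(7,)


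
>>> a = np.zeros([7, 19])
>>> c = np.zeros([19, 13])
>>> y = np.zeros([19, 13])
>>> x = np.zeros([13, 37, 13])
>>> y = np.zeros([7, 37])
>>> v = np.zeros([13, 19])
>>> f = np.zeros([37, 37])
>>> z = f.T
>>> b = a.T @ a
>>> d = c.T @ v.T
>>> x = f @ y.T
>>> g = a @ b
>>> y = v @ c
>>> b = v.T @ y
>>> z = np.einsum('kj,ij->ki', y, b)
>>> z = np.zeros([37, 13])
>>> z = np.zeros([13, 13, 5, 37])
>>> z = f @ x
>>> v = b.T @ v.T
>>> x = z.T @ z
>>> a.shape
(7, 19)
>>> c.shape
(19, 13)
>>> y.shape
(13, 13)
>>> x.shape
(7, 7)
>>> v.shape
(13, 13)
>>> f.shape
(37, 37)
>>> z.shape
(37, 7)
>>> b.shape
(19, 13)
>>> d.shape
(13, 13)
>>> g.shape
(7, 19)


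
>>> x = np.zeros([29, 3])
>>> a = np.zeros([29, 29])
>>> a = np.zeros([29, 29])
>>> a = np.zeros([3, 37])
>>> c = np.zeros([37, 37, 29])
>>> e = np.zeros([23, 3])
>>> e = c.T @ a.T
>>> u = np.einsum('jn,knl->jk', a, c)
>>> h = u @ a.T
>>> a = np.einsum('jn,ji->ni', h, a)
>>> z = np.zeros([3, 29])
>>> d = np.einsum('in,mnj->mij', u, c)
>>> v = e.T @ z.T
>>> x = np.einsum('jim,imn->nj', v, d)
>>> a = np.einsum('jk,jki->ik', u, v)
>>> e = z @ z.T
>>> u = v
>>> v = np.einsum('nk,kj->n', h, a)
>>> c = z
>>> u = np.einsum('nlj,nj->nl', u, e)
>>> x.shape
(29, 3)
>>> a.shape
(3, 37)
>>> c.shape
(3, 29)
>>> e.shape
(3, 3)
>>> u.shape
(3, 37)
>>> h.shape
(3, 3)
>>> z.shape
(3, 29)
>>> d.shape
(37, 3, 29)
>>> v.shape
(3,)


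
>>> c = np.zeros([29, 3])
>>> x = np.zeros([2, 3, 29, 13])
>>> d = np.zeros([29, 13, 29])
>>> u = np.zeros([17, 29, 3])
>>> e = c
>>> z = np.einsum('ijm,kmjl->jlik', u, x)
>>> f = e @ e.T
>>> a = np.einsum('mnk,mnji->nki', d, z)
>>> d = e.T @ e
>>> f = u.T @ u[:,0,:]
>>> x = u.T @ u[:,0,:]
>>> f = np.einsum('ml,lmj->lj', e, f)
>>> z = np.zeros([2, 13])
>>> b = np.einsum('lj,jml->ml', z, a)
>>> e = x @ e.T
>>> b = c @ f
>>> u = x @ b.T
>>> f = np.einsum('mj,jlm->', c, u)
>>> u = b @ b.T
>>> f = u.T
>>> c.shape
(29, 3)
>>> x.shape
(3, 29, 3)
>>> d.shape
(3, 3)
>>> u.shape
(29, 29)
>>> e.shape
(3, 29, 29)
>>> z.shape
(2, 13)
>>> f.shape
(29, 29)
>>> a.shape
(13, 29, 2)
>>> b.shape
(29, 3)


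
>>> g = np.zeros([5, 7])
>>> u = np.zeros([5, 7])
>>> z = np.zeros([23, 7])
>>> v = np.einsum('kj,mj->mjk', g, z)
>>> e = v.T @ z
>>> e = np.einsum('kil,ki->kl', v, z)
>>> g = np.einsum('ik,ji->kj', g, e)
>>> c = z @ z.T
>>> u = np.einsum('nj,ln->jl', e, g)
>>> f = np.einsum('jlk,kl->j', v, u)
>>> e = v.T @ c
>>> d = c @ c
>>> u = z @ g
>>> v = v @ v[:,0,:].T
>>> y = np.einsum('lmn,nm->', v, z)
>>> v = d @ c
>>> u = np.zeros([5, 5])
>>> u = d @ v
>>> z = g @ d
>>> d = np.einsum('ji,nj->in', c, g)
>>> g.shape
(7, 23)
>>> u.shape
(23, 23)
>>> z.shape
(7, 23)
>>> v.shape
(23, 23)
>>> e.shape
(5, 7, 23)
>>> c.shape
(23, 23)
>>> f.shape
(23,)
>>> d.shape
(23, 7)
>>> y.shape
()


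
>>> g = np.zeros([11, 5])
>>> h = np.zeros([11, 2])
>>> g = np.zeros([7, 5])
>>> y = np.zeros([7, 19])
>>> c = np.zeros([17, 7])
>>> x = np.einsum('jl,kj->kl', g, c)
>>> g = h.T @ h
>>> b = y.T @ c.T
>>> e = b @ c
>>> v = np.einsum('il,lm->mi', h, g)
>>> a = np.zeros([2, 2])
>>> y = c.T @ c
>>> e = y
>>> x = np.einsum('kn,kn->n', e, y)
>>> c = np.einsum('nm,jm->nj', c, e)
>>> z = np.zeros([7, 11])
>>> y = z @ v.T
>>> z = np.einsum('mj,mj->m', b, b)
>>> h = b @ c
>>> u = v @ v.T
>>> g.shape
(2, 2)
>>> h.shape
(19, 7)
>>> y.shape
(7, 2)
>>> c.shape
(17, 7)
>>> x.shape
(7,)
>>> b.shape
(19, 17)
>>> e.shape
(7, 7)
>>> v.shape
(2, 11)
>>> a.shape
(2, 2)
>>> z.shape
(19,)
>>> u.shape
(2, 2)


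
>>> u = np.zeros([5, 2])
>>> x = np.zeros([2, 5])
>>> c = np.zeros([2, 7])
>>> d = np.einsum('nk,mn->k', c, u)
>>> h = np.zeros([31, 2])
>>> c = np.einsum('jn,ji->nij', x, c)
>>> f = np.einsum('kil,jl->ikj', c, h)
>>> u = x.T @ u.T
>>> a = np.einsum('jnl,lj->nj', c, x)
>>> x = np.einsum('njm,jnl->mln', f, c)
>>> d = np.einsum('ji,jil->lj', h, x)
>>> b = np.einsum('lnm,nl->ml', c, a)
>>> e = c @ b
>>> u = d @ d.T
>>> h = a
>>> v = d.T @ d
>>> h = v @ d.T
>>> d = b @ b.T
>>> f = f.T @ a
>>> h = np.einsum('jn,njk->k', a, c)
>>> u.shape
(7, 7)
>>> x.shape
(31, 2, 7)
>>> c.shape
(5, 7, 2)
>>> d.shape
(2, 2)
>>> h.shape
(2,)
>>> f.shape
(31, 5, 5)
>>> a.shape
(7, 5)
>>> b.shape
(2, 5)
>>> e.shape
(5, 7, 5)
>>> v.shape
(31, 31)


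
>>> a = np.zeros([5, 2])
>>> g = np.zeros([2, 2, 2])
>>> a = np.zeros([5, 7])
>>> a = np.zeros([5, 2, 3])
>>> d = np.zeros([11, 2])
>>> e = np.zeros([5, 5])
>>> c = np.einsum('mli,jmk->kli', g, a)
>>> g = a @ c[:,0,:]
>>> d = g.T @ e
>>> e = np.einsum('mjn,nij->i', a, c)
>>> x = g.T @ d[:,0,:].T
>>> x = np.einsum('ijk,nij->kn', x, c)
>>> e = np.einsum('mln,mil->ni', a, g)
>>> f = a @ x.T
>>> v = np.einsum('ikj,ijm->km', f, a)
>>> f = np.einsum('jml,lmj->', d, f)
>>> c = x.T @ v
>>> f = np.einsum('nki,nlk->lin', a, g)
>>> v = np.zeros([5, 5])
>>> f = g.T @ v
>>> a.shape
(5, 2, 3)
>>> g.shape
(5, 2, 2)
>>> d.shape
(2, 2, 5)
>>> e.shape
(3, 2)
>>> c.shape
(3, 3)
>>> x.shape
(2, 3)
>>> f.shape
(2, 2, 5)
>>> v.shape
(5, 5)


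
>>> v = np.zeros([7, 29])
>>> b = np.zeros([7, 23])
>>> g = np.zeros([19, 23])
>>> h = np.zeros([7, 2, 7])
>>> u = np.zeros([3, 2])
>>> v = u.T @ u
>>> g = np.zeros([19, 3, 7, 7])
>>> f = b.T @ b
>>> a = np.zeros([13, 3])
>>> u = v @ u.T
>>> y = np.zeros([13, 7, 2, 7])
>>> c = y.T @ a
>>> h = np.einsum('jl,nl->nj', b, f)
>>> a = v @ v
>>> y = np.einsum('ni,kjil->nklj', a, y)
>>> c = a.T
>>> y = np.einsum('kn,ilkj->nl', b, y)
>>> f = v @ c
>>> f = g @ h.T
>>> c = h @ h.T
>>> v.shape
(2, 2)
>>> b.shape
(7, 23)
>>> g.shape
(19, 3, 7, 7)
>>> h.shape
(23, 7)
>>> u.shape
(2, 3)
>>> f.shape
(19, 3, 7, 23)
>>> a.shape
(2, 2)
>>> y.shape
(23, 13)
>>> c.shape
(23, 23)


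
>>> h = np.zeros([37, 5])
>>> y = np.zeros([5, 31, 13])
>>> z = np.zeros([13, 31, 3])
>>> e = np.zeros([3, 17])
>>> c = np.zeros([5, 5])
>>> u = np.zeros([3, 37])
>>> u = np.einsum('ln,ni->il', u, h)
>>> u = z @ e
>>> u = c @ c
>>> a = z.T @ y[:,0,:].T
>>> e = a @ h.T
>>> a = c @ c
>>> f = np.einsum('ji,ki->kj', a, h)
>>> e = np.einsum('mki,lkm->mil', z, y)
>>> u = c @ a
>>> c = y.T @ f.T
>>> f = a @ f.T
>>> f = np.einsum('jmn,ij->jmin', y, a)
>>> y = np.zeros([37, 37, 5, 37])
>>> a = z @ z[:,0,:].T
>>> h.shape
(37, 5)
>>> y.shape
(37, 37, 5, 37)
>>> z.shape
(13, 31, 3)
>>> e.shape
(13, 3, 5)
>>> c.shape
(13, 31, 37)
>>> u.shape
(5, 5)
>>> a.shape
(13, 31, 13)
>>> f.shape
(5, 31, 5, 13)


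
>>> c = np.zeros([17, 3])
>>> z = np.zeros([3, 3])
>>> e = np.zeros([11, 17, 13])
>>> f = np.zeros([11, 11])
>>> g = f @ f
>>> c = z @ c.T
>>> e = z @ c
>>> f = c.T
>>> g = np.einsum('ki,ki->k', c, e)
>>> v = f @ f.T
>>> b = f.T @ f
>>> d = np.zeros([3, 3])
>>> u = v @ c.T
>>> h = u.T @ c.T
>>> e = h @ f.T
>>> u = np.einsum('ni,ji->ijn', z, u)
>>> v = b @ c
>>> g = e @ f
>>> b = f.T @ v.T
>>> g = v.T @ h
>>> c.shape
(3, 17)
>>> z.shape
(3, 3)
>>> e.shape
(3, 17)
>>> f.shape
(17, 3)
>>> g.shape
(17, 3)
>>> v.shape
(3, 17)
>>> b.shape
(3, 3)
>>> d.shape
(3, 3)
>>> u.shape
(3, 17, 3)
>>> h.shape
(3, 3)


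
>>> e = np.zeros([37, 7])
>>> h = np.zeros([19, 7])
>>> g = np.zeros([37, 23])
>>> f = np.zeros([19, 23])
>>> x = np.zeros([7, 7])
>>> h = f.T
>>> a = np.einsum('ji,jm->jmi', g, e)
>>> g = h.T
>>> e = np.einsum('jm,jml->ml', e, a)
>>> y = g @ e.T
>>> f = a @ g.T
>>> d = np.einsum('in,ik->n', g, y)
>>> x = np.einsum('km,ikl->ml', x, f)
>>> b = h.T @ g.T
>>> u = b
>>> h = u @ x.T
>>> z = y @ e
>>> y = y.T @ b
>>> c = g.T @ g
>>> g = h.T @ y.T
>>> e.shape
(7, 23)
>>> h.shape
(19, 7)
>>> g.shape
(7, 7)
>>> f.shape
(37, 7, 19)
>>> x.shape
(7, 19)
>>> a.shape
(37, 7, 23)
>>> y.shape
(7, 19)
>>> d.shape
(23,)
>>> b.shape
(19, 19)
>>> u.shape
(19, 19)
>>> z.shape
(19, 23)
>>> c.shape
(23, 23)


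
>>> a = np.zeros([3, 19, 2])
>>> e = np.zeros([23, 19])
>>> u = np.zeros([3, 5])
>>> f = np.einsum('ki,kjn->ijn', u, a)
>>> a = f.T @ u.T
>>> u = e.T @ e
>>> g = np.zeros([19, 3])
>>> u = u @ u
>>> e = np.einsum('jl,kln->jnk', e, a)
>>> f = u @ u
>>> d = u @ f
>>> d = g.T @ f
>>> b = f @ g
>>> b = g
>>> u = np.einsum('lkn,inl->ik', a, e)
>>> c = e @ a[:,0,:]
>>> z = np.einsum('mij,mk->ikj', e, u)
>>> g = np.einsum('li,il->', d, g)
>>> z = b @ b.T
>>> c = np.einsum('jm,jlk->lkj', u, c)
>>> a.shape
(2, 19, 3)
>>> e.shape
(23, 3, 2)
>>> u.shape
(23, 19)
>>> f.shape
(19, 19)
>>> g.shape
()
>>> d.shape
(3, 19)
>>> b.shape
(19, 3)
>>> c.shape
(3, 3, 23)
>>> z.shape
(19, 19)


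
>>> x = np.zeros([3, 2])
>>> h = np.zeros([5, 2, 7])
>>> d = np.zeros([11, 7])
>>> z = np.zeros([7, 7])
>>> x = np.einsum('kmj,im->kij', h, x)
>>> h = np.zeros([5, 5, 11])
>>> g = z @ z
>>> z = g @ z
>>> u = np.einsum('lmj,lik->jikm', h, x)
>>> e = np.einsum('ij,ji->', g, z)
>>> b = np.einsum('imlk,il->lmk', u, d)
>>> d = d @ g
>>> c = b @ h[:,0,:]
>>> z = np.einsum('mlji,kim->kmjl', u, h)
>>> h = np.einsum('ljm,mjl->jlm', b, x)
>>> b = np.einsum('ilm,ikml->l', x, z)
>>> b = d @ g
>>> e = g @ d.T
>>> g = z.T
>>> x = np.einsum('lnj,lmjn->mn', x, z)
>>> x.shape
(11, 3)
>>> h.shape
(3, 7, 5)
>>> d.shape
(11, 7)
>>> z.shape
(5, 11, 7, 3)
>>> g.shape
(3, 7, 11, 5)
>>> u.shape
(11, 3, 7, 5)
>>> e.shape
(7, 11)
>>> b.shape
(11, 7)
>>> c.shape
(7, 3, 11)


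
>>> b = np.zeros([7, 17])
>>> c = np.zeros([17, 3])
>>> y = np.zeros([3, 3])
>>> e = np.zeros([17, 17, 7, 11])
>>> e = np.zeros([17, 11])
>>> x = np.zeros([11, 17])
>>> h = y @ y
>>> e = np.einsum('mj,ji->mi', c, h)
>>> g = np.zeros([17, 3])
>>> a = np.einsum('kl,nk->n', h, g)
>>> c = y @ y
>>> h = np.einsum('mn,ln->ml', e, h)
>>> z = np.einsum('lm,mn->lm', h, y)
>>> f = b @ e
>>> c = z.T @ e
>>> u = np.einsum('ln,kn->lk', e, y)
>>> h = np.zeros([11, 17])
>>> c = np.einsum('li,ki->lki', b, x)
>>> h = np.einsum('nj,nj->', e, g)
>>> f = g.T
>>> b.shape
(7, 17)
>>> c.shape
(7, 11, 17)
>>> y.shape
(3, 3)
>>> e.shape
(17, 3)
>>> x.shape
(11, 17)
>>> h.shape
()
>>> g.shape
(17, 3)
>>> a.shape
(17,)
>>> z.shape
(17, 3)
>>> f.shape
(3, 17)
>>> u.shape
(17, 3)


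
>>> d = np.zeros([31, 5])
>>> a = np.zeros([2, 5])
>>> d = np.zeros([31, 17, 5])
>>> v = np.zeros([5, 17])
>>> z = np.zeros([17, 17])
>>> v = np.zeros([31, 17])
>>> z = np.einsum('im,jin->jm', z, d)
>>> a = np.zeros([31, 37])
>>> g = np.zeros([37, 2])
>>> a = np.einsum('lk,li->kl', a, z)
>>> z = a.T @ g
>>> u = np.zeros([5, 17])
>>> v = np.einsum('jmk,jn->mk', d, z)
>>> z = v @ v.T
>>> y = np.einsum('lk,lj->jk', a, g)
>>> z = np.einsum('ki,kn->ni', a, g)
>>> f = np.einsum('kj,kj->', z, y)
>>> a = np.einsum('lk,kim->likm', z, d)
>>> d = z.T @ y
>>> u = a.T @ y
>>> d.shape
(31, 31)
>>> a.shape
(2, 17, 31, 5)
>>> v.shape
(17, 5)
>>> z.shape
(2, 31)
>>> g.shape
(37, 2)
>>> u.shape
(5, 31, 17, 31)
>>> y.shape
(2, 31)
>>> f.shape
()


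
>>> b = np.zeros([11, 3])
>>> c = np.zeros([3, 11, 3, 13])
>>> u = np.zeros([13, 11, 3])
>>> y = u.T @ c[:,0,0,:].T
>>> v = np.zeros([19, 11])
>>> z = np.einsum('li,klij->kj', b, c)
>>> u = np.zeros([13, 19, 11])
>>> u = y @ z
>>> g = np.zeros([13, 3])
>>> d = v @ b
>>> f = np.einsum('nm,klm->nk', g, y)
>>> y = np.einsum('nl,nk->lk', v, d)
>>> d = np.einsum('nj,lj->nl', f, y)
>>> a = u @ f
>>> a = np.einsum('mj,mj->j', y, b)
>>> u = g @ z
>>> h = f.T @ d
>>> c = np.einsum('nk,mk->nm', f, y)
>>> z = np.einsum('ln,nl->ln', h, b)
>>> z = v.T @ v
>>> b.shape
(11, 3)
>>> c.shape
(13, 11)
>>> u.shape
(13, 13)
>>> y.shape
(11, 3)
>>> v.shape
(19, 11)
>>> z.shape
(11, 11)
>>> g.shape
(13, 3)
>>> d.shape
(13, 11)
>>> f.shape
(13, 3)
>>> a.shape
(3,)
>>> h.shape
(3, 11)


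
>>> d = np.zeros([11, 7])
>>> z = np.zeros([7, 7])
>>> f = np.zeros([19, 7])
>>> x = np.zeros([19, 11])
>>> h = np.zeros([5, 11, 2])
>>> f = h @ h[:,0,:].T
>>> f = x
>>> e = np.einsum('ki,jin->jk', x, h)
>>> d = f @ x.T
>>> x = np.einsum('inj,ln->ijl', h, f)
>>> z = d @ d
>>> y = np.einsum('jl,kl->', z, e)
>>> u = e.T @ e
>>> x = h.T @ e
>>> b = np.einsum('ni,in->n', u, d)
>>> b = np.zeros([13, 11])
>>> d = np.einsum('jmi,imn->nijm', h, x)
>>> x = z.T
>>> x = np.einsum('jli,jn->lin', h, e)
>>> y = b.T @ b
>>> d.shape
(19, 2, 5, 11)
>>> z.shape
(19, 19)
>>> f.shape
(19, 11)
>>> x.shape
(11, 2, 19)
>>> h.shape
(5, 11, 2)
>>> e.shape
(5, 19)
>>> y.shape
(11, 11)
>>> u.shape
(19, 19)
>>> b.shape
(13, 11)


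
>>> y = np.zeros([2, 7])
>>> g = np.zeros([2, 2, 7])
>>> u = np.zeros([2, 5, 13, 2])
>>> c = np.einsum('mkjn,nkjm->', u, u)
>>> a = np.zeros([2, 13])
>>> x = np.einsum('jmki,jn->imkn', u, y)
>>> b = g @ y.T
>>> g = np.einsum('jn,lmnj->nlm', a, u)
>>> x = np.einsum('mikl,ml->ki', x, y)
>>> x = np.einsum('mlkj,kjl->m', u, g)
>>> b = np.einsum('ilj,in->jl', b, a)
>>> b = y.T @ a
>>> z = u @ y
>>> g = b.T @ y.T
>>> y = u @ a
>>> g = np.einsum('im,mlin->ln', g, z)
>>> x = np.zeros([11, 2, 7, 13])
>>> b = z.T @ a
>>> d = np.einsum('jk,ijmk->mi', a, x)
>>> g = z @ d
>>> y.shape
(2, 5, 13, 13)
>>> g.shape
(2, 5, 13, 11)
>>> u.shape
(2, 5, 13, 2)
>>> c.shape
()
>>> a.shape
(2, 13)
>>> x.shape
(11, 2, 7, 13)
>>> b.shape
(7, 13, 5, 13)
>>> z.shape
(2, 5, 13, 7)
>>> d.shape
(7, 11)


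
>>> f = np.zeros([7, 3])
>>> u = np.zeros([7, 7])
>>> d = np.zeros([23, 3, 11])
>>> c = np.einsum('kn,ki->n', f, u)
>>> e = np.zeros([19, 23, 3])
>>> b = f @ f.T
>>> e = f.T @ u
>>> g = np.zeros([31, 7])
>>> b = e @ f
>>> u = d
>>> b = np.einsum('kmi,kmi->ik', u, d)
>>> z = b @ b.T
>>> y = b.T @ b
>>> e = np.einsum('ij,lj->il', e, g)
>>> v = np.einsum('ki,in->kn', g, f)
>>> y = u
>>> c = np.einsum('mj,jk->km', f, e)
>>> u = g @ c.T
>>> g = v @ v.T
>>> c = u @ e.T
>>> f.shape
(7, 3)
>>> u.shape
(31, 31)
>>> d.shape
(23, 3, 11)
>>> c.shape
(31, 3)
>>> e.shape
(3, 31)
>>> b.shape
(11, 23)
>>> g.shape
(31, 31)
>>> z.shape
(11, 11)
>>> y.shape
(23, 3, 11)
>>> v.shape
(31, 3)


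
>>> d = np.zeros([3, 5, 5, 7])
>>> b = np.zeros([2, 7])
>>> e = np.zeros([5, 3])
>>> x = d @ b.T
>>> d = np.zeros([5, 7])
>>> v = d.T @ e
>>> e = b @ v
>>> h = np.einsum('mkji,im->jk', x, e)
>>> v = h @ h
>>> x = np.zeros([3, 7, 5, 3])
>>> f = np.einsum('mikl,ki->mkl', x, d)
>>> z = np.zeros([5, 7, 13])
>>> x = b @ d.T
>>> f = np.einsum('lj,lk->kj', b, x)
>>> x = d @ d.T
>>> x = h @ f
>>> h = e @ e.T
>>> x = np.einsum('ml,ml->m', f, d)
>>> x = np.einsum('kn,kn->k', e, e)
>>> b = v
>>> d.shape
(5, 7)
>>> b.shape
(5, 5)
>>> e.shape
(2, 3)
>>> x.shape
(2,)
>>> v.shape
(5, 5)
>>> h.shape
(2, 2)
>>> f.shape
(5, 7)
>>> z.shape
(5, 7, 13)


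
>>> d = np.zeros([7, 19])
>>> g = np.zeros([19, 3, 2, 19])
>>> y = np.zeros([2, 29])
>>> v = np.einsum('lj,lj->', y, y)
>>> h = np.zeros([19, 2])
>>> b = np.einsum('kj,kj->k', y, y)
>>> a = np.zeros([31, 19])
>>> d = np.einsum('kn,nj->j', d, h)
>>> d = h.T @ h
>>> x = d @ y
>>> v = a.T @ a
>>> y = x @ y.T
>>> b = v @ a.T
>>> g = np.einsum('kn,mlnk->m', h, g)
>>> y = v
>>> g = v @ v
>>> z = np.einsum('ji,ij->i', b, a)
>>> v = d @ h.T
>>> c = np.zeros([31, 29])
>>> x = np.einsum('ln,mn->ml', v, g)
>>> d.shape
(2, 2)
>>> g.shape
(19, 19)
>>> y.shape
(19, 19)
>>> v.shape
(2, 19)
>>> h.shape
(19, 2)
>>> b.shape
(19, 31)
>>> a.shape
(31, 19)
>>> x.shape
(19, 2)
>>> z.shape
(31,)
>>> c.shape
(31, 29)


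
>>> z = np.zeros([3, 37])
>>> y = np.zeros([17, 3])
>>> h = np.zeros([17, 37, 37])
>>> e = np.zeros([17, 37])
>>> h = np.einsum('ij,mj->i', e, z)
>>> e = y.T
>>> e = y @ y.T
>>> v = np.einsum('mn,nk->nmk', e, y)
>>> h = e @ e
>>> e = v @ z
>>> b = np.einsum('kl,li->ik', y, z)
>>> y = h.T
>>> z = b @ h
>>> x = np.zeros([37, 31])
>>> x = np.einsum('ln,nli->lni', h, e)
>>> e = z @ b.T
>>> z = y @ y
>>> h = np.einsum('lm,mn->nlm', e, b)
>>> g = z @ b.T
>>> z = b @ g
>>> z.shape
(37, 37)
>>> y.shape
(17, 17)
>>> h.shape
(17, 37, 37)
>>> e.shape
(37, 37)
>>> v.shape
(17, 17, 3)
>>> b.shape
(37, 17)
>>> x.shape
(17, 17, 37)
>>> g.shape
(17, 37)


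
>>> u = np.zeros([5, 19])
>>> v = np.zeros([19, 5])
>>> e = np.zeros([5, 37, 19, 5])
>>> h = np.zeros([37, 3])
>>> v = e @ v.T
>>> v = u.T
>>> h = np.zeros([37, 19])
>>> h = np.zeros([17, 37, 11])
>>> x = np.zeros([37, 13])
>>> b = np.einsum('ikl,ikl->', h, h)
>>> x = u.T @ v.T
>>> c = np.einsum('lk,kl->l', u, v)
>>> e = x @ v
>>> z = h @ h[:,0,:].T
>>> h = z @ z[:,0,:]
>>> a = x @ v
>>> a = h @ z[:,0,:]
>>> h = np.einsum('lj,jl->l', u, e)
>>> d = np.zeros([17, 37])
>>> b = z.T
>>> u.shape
(5, 19)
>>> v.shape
(19, 5)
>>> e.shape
(19, 5)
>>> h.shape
(5,)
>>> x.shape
(19, 19)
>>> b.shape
(17, 37, 17)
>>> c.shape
(5,)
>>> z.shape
(17, 37, 17)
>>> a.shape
(17, 37, 17)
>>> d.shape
(17, 37)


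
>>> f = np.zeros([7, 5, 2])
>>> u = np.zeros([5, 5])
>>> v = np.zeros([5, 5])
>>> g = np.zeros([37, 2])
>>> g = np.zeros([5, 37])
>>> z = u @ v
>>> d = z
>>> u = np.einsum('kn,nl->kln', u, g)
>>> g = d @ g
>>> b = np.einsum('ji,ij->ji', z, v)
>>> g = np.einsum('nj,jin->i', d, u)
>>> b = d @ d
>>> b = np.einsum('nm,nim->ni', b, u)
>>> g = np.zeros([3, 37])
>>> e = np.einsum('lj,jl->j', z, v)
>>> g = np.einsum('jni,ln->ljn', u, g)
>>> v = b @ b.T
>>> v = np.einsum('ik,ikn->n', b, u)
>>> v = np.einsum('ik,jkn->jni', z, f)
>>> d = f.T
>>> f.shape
(7, 5, 2)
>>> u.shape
(5, 37, 5)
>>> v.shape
(7, 2, 5)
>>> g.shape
(3, 5, 37)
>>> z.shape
(5, 5)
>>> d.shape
(2, 5, 7)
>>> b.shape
(5, 37)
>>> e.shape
(5,)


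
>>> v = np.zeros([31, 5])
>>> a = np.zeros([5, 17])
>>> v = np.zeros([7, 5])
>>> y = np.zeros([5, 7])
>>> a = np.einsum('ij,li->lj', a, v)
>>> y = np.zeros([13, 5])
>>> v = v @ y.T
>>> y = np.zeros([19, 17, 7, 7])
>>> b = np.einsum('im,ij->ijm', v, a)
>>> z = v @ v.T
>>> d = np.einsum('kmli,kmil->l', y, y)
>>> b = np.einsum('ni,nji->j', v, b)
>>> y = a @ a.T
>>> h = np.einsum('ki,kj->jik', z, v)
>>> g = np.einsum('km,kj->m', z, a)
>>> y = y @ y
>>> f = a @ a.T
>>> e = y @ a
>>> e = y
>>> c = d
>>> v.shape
(7, 13)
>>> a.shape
(7, 17)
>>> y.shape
(7, 7)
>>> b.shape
(17,)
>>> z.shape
(7, 7)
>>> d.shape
(7,)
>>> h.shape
(13, 7, 7)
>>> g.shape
(7,)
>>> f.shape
(7, 7)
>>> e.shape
(7, 7)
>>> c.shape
(7,)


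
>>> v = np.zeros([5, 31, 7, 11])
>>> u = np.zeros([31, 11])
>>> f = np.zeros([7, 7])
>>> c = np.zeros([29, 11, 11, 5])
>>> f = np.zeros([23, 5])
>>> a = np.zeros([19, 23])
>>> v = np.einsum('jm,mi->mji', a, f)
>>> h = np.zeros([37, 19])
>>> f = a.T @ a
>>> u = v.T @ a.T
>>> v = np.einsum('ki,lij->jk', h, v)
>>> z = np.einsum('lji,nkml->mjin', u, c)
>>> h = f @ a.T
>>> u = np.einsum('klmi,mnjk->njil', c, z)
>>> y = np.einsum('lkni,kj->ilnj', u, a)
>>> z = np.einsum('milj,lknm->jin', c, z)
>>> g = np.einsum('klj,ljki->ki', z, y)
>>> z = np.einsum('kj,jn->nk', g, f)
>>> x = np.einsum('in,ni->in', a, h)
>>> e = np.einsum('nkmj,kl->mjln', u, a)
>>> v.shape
(5, 37)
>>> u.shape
(19, 19, 5, 11)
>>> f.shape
(23, 23)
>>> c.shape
(29, 11, 11, 5)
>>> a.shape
(19, 23)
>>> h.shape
(23, 19)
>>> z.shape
(23, 5)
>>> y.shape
(11, 19, 5, 23)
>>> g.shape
(5, 23)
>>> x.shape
(19, 23)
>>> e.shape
(5, 11, 23, 19)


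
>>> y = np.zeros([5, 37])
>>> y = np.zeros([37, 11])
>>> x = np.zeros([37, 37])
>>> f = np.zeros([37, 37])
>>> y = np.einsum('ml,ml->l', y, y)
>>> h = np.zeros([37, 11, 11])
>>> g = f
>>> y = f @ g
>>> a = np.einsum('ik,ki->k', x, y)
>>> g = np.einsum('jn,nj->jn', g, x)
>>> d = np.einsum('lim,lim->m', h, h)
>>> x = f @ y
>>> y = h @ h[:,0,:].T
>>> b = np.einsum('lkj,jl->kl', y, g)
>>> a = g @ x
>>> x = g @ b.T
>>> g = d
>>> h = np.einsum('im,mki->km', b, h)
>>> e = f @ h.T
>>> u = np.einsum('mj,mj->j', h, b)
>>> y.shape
(37, 11, 37)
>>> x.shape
(37, 11)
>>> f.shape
(37, 37)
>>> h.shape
(11, 37)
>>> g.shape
(11,)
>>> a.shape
(37, 37)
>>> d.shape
(11,)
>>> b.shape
(11, 37)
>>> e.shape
(37, 11)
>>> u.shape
(37,)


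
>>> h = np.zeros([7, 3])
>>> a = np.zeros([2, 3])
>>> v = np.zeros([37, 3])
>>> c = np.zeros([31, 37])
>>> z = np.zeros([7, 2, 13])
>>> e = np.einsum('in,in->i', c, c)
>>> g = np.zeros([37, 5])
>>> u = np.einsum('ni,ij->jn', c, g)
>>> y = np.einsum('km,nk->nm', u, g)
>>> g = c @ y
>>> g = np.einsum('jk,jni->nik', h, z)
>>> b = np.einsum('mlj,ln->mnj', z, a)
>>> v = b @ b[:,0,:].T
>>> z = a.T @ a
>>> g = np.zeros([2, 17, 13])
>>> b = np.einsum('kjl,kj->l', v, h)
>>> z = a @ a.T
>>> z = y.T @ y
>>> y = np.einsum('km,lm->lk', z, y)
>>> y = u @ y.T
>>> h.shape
(7, 3)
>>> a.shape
(2, 3)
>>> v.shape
(7, 3, 7)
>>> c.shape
(31, 37)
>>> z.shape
(31, 31)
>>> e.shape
(31,)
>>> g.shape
(2, 17, 13)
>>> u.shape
(5, 31)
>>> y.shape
(5, 37)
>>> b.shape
(7,)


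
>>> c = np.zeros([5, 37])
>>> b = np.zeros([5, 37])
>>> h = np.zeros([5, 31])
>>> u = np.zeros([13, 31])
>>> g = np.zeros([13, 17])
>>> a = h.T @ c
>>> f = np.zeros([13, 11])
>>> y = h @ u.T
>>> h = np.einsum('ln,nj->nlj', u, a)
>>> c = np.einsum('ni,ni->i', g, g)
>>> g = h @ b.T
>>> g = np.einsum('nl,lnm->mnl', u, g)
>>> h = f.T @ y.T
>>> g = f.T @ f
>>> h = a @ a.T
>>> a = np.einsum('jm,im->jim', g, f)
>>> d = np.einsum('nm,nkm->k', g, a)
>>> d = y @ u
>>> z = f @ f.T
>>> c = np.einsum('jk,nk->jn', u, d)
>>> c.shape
(13, 5)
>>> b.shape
(5, 37)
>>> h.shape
(31, 31)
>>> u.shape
(13, 31)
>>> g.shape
(11, 11)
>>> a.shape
(11, 13, 11)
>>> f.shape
(13, 11)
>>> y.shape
(5, 13)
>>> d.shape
(5, 31)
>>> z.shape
(13, 13)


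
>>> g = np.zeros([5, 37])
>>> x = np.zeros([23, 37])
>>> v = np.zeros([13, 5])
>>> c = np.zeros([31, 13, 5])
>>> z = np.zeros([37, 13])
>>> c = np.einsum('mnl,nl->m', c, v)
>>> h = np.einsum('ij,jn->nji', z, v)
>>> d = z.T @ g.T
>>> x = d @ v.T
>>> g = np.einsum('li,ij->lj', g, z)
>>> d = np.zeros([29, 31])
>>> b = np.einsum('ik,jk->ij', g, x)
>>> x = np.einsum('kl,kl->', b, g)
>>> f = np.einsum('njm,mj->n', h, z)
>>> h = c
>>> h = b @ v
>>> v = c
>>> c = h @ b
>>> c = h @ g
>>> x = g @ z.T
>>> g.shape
(5, 13)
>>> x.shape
(5, 37)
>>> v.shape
(31,)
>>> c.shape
(5, 13)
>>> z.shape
(37, 13)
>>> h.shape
(5, 5)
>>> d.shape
(29, 31)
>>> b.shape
(5, 13)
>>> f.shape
(5,)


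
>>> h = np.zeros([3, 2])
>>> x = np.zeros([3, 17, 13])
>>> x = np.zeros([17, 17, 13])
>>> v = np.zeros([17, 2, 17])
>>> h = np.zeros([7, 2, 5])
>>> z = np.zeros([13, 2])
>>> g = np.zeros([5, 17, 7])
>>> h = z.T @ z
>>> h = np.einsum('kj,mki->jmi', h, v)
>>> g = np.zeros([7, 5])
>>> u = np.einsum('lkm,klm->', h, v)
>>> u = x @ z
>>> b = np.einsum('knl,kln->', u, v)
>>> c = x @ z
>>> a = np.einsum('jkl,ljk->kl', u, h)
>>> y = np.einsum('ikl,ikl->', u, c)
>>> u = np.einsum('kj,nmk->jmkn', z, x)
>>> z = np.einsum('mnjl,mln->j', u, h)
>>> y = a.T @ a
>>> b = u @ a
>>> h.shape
(2, 17, 17)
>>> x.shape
(17, 17, 13)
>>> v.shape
(17, 2, 17)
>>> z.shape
(13,)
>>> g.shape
(7, 5)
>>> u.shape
(2, 17, 13, 17)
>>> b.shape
(2, 17, 13, 2)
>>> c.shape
(17, 17, 2)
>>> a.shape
(17, 2)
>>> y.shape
(2, 2)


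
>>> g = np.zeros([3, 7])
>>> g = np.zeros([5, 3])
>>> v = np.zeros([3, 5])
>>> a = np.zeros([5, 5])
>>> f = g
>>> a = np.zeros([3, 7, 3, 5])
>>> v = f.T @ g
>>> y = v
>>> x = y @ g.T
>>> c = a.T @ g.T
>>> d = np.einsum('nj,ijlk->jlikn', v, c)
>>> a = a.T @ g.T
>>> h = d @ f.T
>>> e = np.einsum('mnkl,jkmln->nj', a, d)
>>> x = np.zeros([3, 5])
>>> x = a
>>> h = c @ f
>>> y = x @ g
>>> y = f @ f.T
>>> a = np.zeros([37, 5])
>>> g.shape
(5, 3)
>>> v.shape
(3, 3)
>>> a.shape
(37, 5)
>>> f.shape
(5, 3)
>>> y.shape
(5, 5)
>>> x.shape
(5, 3, 7, 5)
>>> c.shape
(5, 3, 7, 5)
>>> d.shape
(3, 7, 5, 5, 3)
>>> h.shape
(5, 3, 7, 3)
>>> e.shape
(3, 3)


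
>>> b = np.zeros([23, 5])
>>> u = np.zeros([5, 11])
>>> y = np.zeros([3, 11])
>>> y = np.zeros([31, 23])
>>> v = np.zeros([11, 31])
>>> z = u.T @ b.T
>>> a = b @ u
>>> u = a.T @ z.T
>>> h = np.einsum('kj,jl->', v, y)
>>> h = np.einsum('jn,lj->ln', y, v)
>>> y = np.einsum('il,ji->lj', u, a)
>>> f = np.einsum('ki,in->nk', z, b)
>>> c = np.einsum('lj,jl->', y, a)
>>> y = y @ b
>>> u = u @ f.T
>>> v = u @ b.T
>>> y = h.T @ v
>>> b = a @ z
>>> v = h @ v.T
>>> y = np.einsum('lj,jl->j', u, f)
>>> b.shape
(23, 23)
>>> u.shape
(11, 5)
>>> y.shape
(5,)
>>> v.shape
(11, 11)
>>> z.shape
(11, 23)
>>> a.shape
(23, 11)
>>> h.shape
(11, 23)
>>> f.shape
(5, 11)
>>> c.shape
()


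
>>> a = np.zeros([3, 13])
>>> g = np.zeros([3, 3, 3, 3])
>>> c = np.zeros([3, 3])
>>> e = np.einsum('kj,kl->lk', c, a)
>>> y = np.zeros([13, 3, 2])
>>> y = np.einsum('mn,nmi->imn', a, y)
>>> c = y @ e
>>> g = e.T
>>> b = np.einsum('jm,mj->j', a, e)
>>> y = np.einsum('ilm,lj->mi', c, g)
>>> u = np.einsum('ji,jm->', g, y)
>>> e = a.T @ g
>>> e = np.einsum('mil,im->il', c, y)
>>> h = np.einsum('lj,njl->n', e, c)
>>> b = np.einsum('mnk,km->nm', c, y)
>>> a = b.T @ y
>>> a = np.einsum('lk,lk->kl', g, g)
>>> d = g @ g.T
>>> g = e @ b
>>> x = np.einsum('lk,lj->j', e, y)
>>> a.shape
(13, 3)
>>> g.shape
(3, 2)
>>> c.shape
(2, 3, 3)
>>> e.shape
(3, 3)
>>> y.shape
(3, 2)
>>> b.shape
(3, 2)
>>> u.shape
()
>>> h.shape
(2,)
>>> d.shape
(3, 3)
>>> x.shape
(2,)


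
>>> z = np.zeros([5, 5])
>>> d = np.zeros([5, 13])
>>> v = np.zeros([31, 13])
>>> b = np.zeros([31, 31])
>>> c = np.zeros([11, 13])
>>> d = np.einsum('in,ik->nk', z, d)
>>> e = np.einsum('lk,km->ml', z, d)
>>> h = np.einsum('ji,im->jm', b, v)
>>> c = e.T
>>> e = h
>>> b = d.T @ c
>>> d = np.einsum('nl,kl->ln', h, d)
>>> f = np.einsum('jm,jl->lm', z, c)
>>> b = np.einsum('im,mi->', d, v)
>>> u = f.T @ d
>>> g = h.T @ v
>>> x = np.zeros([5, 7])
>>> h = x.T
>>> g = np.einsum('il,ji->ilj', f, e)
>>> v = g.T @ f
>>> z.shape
(5, 5)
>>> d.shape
(13, 31)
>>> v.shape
(31, 5, 5)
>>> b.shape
()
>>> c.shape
(5, 13)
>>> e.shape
(31, 13)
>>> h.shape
(7, 5)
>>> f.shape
(13, 5)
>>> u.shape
(5, 31)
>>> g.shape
(13, 5, 31)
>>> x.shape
(5, 7)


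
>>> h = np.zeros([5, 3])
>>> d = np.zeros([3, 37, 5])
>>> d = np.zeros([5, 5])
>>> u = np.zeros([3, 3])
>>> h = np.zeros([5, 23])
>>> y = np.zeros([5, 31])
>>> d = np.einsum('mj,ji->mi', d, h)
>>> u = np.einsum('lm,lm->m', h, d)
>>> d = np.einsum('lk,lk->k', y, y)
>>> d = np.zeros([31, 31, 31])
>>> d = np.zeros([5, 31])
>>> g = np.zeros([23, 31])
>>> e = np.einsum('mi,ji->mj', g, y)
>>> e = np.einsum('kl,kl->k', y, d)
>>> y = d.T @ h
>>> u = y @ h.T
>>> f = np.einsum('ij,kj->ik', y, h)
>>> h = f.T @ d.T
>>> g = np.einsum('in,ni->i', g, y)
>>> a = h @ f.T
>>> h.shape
(5, 5)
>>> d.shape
(5, 31)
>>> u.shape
(31, 5)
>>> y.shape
(31, 23)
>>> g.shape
(23,)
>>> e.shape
(5,)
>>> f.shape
(31, 5)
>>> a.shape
(5, 31)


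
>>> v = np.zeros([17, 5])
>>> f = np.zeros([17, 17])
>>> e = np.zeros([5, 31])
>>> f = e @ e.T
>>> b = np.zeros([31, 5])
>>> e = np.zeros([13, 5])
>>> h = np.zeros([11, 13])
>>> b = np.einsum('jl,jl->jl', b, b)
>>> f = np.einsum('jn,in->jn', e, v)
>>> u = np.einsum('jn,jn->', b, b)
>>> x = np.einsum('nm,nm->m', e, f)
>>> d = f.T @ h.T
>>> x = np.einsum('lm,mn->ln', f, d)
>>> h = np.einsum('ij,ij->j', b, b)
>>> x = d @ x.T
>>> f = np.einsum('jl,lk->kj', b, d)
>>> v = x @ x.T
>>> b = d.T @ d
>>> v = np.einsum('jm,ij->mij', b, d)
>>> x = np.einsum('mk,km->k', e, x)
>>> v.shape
(11, 5, 11)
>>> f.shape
(11, 31)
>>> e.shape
(13, 5)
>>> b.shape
(11, 11)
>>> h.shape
(5,)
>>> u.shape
()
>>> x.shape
(5,)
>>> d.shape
(5, 11)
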